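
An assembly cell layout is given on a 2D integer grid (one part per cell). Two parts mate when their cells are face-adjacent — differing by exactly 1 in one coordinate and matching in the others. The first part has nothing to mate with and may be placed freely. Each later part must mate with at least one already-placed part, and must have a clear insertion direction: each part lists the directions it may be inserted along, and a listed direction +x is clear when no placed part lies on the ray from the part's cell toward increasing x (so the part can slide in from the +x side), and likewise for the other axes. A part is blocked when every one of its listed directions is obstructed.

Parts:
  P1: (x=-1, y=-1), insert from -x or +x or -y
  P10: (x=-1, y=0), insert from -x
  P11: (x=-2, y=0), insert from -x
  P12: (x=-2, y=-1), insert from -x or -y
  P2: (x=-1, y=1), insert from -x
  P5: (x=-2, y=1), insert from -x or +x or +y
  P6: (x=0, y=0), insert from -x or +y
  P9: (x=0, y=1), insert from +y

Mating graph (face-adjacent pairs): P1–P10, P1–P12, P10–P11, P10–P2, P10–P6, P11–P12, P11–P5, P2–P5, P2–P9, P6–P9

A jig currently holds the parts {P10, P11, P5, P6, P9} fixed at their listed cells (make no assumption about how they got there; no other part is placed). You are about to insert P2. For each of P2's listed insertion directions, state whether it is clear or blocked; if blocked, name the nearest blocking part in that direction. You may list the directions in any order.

-x: blocked by P5

-x: nearest on ray is P5@(-2, 1) ⇒ blocked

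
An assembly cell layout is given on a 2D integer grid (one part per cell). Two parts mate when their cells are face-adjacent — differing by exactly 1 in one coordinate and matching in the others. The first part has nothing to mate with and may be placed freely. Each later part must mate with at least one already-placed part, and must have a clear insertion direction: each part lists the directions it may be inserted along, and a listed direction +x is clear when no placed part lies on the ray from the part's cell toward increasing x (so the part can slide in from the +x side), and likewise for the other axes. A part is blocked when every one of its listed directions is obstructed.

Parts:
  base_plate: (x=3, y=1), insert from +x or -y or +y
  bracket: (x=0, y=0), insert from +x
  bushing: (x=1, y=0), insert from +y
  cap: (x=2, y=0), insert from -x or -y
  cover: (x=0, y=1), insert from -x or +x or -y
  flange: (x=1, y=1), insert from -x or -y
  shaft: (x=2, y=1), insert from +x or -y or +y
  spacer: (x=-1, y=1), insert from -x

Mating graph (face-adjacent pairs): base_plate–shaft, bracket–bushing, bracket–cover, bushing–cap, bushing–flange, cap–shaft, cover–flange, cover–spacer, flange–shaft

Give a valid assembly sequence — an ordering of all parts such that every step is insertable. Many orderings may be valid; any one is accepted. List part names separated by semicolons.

bracket; bushing; flange; shaft; base_plate; cover; spacer; cap

1. bracket@(0, 0) [+x clear] — {bracket}
2. bushing@(1, 0) [+y clear] — {bracket, bushing}
3. flange@(1, 1) [-x clear] — {bracket, bushing, flange}
4. shaft@(2, 1) [+x clear] — {bracket, bushing, flange, shaft}
5. base_plate@(3, 1) [+x clear] — {base_plate, bracket, bushing, flange, shaft}
6. cover@(0, 1) [-x clear] — {base_plate, bracket, bushing, cover, flange, shaft}
7. spacer@(-1, 1) [-x clear] — {base_plate, bracket, bushing, cover, flange, shaft, spacer}
8. cap@(2, 0) [-y clear] — {base_plate, bracket, bushing, cap, cover, flange, shaft, spacer}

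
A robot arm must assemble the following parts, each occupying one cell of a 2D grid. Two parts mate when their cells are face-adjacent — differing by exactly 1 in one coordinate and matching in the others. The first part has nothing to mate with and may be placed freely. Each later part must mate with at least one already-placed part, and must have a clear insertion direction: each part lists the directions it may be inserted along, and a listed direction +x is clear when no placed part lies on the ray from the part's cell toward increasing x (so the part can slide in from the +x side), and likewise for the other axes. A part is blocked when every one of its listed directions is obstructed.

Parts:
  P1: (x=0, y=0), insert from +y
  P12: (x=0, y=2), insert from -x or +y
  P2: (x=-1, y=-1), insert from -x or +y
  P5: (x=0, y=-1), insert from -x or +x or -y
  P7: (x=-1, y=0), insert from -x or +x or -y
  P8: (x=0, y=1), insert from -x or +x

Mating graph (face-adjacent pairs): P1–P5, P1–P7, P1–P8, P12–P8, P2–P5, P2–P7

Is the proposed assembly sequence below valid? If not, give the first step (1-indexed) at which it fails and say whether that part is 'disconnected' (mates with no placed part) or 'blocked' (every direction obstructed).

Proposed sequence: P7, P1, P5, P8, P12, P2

1. P7@(-1, 0) [-x clear] — {P7}
2. P1@(0, 0) [+y clear] — {P1, P7}
3. P5@(0, -1) [-x clear] — {P1, P5, P7}
4. P8@(0, 1) [-x clear] — {P1, P5, P7, P8}
5. P12@(0, 2) [-x clear] — {P1, P12, P5, P7, P8}
6. P2@(-1, -1) [-x clear] — {P1, P12, P2, P5, P7, P8}

Valid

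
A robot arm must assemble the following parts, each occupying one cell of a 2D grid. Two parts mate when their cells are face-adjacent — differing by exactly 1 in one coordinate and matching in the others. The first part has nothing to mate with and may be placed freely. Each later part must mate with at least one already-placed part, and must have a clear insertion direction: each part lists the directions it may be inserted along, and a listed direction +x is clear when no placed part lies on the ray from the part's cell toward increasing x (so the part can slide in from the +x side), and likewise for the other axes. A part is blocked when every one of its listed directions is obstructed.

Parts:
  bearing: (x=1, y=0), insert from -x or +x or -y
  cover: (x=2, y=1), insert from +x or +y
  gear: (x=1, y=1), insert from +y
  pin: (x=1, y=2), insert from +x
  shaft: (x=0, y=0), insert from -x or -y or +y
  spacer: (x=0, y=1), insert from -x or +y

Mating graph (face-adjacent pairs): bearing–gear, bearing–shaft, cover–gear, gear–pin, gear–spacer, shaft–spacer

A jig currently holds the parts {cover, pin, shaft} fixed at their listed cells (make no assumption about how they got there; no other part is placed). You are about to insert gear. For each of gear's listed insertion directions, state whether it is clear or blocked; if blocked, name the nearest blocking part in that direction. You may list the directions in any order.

+y: nearest on ray is pin@(1, 2) ⇒ blocked

+y: blocked by pin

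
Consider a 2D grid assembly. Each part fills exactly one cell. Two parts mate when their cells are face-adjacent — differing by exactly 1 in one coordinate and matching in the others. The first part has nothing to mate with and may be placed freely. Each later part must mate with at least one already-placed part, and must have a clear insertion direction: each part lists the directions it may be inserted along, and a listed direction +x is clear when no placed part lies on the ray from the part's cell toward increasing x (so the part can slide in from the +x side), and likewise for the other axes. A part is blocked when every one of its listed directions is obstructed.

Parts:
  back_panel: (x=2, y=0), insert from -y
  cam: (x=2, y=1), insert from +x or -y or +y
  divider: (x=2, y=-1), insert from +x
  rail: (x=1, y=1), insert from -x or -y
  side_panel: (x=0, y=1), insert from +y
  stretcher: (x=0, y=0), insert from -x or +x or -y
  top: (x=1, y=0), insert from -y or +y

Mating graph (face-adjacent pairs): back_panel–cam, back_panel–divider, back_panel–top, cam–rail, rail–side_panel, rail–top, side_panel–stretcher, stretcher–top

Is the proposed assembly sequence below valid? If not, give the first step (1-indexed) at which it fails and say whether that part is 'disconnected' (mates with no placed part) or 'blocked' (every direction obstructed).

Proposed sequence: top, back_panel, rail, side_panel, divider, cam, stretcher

Valid

1. top@(1, 0) [-y clear] — {top}
2. back_panel@(2, 0) [-y clear] — {back_panel, top}
3. rail@(1, 1) [-x clear] — {back_panel, rail, top}
4. side_panel@(0, 1) [+y clear] — {back_panel, rail, side_panel, top}
5. divider@(2, -1) [+x clear] — {back_panel, divider, rail, side_panel, top}
6. cam@(2, 1) [+x clear] — {back_panel, cam, divider, rail, side_panel, top}
7. stretcher@(0, 0) [-x clear] — {back_panel, cam, divider, rail, side_panel, stretcher, top}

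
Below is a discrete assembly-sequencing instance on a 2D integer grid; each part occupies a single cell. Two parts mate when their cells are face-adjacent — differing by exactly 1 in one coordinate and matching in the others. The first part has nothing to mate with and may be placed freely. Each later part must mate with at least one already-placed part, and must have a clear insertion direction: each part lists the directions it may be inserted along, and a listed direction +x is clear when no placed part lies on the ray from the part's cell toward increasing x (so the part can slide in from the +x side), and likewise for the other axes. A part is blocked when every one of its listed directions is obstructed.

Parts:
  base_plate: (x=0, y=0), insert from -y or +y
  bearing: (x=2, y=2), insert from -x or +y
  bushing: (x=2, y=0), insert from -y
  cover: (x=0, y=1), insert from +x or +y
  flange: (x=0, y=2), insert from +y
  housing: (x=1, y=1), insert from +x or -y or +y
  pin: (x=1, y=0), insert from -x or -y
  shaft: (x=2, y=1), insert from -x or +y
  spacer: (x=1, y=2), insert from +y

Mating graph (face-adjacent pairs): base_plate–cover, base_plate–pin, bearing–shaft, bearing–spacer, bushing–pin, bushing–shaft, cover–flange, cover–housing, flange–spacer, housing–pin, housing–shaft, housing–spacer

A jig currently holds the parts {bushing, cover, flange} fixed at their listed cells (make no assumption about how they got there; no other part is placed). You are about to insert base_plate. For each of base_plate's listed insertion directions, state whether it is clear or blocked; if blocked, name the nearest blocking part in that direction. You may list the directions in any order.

+y: blocked by cover; -y: clear

-y: ray from base_plate(0, 0) has no placed part ⇒ clear
+y: nearest on ray is cover@(0, 1) ⇒ blocked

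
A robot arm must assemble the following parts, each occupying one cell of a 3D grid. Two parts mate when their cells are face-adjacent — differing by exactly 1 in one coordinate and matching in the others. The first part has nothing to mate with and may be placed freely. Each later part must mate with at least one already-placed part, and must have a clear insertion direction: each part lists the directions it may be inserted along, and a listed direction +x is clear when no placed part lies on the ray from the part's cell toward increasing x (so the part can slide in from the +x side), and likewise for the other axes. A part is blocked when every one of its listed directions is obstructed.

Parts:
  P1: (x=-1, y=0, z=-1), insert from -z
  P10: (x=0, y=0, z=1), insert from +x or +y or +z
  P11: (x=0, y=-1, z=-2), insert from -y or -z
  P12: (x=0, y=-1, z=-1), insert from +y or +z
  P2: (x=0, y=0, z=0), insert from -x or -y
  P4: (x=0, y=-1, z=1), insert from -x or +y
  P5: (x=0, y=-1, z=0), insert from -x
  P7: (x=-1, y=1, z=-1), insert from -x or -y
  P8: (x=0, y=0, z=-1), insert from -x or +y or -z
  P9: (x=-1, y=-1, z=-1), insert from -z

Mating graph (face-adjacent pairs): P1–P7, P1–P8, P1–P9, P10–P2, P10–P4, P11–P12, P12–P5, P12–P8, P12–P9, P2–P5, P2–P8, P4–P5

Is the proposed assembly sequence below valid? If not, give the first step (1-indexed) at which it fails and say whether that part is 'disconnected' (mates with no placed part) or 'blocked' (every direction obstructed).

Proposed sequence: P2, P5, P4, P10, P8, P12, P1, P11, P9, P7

Invalid at step 6 (blocked)

1. P2@(0, 0, 0) [-x clear] — {P2}
2. P5@(0, -1, 0) [-x clear] — {P2, P5}
3. P4@(0, -1, 1) [-x clear] — {P2, P4, P5}
4. P10@(0, 0, 1) [+x clear] — {P10, P2, P4, P5}
5. P8@(0, 0, -1) [-x clear] — {P10, P2, P4, P5, P8}
6. P12@(0, -1, -1) — +y/+z all obstructed ⇒ blocked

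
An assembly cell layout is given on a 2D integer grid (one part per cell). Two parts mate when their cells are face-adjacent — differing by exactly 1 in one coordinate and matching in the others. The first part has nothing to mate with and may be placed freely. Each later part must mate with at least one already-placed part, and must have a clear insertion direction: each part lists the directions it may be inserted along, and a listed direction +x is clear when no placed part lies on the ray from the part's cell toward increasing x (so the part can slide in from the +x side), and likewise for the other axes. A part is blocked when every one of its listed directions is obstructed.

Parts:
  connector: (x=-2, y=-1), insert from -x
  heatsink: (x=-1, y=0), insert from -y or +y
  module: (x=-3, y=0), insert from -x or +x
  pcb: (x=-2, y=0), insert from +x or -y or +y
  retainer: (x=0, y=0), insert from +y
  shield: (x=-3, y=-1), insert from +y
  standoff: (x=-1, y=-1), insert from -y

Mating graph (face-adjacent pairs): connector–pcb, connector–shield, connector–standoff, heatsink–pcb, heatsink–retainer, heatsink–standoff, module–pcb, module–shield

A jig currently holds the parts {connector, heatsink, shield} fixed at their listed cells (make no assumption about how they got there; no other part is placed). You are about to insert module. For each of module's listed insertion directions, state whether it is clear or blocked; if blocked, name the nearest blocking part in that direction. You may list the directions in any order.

+x: blocked by heatsink; -x: clear

-x: ray from module(-3, 0) has no placed part ⇒ clear
+x: nearest on ray is heatsink@(-1, 0) ⇒ blocked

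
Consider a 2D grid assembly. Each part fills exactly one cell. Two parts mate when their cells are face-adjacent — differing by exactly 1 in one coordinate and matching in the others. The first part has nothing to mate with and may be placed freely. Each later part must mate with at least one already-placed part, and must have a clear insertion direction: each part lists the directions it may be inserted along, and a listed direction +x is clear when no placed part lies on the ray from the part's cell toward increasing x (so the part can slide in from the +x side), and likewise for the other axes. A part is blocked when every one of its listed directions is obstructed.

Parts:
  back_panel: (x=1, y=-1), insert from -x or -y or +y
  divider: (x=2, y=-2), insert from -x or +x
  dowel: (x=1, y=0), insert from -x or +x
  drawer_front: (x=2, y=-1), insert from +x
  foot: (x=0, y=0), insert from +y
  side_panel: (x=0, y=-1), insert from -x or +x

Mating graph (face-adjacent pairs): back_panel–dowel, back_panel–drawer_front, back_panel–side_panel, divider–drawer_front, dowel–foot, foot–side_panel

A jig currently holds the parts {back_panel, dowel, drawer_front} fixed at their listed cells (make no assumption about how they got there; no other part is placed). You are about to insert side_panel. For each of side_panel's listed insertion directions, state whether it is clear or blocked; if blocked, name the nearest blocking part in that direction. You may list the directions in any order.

-x: ray from side_panel(0, -1) has no placed part ⇒ clear
+x: nearest on ray is back_panel@(1, -1) ⇒ blocked

+x: blocked by back_panel; -x: clear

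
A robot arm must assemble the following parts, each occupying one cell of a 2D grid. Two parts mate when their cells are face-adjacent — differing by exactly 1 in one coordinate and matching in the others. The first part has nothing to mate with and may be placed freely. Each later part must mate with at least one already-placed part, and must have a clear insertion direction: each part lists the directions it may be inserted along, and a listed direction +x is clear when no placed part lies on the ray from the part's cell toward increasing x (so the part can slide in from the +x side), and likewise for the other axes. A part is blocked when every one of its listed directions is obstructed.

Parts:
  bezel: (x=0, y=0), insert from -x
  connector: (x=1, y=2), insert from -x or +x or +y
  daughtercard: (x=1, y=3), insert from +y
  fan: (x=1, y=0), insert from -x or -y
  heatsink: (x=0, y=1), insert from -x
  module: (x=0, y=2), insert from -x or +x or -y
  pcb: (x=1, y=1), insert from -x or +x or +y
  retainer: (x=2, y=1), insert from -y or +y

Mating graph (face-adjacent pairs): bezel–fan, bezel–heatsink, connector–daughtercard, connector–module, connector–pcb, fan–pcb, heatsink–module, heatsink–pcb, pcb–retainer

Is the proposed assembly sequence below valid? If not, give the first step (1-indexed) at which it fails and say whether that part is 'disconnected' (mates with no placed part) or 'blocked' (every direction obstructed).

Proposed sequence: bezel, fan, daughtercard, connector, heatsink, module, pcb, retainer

1. bezel@(0, 0) [-x clear] — {bezel}
2. fan@(1, 0) [-y clear] — {bezel, fan}
3. daughtercard@(1, 3) — no placed neighbour ⇒ disconnected

Invalid at step 3 (disconnected)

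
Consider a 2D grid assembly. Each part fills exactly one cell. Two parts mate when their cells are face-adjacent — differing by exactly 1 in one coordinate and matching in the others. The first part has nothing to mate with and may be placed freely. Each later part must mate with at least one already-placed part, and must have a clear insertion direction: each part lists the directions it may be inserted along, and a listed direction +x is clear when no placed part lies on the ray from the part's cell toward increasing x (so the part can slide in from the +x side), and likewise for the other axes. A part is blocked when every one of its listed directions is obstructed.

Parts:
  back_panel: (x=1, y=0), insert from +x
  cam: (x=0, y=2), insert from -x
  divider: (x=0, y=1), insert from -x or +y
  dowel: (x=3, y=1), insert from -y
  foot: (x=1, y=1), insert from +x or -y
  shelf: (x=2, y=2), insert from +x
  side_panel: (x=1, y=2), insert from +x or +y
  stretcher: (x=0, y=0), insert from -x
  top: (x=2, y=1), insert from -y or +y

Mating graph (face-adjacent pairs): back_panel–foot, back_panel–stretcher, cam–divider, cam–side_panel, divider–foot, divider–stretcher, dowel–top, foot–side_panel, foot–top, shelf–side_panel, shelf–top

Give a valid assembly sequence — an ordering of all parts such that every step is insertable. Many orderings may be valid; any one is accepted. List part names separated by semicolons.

dowel; top; foot; divider; side_panel; stretcher; back_panel; shelf; cam

1. dowel@(3, 1) [-y clear] — {dowel}
2. top@(2, 1) [-y clear] — {dowel, top}
3. foot@(1, 1) [-y clear] — {dowel, foot, top}
4. divider@(0, 1) [-x clear] — {divider, dowel, foot, top}
5. side_panel@(1, 2) [+x clear] — {divider, dowel, foot, side_panel, top}
6. stretcher@(0, 0) [-x clear] — {divider, dowel, foot, side_panel, stretcher, top}
7. back_panel@(1, 0) [+x clear] — {back_panel, divider, dowel, foot, side_panel, stretcher, top}
8. shelf@(2, 2) [+x clear] — {back_panel, divider, dowel, foot, shelf, side_panel, stretcher, top}
9. cam@(0, 2) [-x clear] — {back_panel, cam, divider, dowel, foot, shelf, side_panel, stretcher, top}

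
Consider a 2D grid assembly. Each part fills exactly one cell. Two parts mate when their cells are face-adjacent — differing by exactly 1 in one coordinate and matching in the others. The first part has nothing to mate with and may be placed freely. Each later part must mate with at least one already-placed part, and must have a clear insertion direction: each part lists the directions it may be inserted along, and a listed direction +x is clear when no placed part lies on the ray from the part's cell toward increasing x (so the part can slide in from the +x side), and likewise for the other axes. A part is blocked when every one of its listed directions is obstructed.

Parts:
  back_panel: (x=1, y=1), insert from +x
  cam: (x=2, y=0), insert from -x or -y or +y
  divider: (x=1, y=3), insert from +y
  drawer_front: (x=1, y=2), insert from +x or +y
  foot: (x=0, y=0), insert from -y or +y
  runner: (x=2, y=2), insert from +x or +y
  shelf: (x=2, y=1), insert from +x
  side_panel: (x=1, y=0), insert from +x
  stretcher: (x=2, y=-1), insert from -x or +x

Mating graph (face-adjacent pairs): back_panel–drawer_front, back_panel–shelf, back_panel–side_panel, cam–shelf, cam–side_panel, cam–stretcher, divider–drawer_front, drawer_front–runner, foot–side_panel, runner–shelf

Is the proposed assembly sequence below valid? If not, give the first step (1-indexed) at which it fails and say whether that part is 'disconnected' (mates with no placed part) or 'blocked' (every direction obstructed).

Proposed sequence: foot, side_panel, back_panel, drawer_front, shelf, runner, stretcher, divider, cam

1. foot@(0, 0) [-y clear] — {foot}
2. side_panel@(1, 0) [+x clear] — {foot, side_panel}
3. back_panel@(1, 1) [+x clear] — {back_panel, foot, side_panel}
4. drawer_front@(1, 2) [+x clear] — {back_panel, drawer_front, foot, side_panel}
5. shelf@(2, 1) [+x clear] — {back_panel, drawer_front, foot, shelf, side_panel}
6. runner@(2, 2) [+x clear] — {back_panel, drawer_front, foot, runner, shelf, side_panel}
7. stretcher@(2, -1) — no placed neighbour ⇒ disconnected

Invalid at step 7 (disconnected)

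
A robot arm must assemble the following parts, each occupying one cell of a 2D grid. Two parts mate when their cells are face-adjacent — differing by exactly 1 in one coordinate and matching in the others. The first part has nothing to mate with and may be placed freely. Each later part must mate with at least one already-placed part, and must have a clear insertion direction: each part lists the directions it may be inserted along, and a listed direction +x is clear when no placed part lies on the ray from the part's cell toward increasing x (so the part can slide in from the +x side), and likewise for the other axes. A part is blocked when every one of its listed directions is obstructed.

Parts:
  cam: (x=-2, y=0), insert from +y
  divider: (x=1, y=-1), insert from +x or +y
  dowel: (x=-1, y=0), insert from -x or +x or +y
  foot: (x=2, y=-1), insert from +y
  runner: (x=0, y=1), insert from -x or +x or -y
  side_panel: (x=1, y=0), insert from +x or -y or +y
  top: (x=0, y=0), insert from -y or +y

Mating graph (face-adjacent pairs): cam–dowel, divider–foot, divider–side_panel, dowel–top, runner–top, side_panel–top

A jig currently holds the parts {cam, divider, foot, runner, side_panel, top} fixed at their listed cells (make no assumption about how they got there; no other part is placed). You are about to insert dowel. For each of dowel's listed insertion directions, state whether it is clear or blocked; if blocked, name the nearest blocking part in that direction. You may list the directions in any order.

-x: nearest on ray is cam@(-2, 0) ⇒ blocked
+x: nearest on ray is top@(0, 0) ⇒ blocked
+y: ray from dowel(-1, 0) has no placed part ⇒ clear

+x: blocked by top; +y: clear; -x: blocked by cam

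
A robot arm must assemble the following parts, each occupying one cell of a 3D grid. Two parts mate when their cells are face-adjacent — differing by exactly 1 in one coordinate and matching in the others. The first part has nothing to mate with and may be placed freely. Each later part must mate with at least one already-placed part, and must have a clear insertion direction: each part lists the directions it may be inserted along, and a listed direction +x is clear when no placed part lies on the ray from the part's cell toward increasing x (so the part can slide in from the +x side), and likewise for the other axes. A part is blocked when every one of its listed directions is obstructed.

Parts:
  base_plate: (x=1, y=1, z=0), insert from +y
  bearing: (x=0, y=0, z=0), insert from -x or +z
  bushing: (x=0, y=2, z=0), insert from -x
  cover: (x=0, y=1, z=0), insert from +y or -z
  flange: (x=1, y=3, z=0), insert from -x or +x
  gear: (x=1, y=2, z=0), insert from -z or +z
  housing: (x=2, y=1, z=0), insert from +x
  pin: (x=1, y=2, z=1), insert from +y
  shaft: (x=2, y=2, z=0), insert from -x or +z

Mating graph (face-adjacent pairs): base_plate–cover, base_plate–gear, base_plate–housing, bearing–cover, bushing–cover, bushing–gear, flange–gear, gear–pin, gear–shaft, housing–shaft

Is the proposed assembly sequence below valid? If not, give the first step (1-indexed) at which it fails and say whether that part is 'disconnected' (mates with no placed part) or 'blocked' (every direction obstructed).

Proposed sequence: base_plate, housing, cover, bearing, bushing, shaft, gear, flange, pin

1. base_plate@(1, 1, 0) [+y clear] — {base_plate}
2. housing@(2, 1, 0) [+x clear] — {base_plate, housing}
3. cover@(0, 1, 0) [+y clear] — {base_plate, cover, housing}
4. bearing@(0, 0, 0) [-x clear] — {base_plate, bearing, cover, housing}
5. bushing@(0, 2, 0) [-x clear] — {base_plate, bearing, bushing, cover, housing}
6. shaft@(2, 2, 0) [+z clear] — {base_plate, bearing, bushing, cover, housing, shaft}
7. gear@(1, 2, 0) [-z clear] — {base_plate, bearing, bushing, cover, gear, housing, shaft}
8. flange@(1, 3, 0) [-x clear] — {base_plate, bearing, bushing, cover, flange, gear, housing, shaft}
9. pin@(1, 2, 1) [+y clear] — {base_plate, bearing, bushing, cover, flange, gear, housing, pin, shaft}

Valid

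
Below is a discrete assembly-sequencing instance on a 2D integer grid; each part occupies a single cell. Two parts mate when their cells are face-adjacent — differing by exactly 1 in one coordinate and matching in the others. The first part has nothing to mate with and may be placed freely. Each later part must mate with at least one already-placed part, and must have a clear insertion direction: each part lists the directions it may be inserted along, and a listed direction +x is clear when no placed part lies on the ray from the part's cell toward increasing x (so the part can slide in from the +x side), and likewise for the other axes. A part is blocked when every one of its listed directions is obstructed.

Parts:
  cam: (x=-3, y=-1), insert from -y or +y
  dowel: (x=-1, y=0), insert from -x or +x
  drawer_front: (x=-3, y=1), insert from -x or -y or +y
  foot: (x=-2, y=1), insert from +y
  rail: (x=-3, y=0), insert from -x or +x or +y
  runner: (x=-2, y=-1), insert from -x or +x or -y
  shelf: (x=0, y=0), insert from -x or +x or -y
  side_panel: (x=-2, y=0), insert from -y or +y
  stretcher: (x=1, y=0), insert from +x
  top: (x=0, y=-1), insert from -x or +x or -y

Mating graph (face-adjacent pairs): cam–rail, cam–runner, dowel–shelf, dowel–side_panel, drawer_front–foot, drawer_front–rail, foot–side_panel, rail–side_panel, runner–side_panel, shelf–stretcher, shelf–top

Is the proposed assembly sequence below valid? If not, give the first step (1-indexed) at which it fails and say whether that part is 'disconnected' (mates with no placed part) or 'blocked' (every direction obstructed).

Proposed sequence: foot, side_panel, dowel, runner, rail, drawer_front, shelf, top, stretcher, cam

Valid

1. foot@(-2, 1) [+y clear] — {foot}
2. side_panel@(-2, 0) [-y clear] — {foot, side_panel}
3. dowel@(-1, 0) [+x clear] — {dowel, foot, side_panel}
4. runner@(-2, -1) [-x clear] — {dowel, foot, runner, side_panel}
5. rail@(-3, 0) [-x clear] — {dowel, foot, rail, runner, side_panel}
6. drawer_front@(-3, 1) [-x clear] — {dowel, drawer_front, foot, rail, runner, side_panel}
7. shelf@(0, 0) [+x clear] — {dowel, drawer_front, foot, rail, runner, shelf, side_panel}
8. top@(0, -1) [+x clear] — {dowel, drawer_front, foot, rail, runner, shelf, side_panel, top}
9. stretcher@(1, 0) [+x clear] — {dowel, drawer_front, foot, rail, runner, shelf, side_panel, stretcher, top}
10. cam@(-3, -1) [-y clear] — {cam, dowel, drawer_front, foot, rail, runner, shelf, side_panel, stretcher, top}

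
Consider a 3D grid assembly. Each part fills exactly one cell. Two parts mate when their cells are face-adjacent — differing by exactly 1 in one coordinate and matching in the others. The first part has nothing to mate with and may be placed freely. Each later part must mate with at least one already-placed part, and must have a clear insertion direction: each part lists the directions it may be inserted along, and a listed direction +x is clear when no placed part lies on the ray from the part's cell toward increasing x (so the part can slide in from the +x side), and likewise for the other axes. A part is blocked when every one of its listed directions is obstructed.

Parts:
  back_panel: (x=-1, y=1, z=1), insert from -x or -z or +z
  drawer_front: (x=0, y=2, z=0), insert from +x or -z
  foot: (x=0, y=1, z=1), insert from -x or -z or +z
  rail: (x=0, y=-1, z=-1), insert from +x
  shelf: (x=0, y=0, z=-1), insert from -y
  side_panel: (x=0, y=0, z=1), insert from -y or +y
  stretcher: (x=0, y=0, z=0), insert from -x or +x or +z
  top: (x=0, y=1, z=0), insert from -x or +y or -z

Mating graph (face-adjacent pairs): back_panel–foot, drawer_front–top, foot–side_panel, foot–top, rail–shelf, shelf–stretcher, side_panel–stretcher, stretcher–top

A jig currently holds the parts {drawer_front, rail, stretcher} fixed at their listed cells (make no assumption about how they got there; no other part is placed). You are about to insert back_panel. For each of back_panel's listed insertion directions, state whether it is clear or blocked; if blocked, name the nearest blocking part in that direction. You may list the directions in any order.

+z: clear; -x: clear; -z: clear

-x: ray from back_panel(-1, 1, 1) has no placed part ⇒ clear
-z: ray from back_panel(-1, 1, 1) has no placed part ⇒ clear
+z: ray from back_panel(-1, 1, 1) has no placed part ⇒ clear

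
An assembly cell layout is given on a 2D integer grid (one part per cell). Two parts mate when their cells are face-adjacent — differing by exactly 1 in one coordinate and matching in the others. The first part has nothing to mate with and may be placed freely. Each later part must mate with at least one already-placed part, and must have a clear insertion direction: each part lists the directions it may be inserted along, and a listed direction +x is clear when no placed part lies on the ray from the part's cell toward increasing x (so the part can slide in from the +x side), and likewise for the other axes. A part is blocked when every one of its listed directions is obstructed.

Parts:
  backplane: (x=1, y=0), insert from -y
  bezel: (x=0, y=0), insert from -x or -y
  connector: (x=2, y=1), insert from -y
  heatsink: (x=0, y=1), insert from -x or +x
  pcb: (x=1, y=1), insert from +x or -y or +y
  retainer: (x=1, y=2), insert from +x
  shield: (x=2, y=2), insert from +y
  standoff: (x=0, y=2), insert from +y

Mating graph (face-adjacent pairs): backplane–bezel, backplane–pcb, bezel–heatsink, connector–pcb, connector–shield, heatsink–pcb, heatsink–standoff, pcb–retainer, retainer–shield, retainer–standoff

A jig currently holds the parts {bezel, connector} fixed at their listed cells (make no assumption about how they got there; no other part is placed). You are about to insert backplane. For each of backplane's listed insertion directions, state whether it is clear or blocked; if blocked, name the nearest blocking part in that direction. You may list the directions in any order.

-y: clear

-y: ray from backplane(1, 0) has no placed part ⇒ clear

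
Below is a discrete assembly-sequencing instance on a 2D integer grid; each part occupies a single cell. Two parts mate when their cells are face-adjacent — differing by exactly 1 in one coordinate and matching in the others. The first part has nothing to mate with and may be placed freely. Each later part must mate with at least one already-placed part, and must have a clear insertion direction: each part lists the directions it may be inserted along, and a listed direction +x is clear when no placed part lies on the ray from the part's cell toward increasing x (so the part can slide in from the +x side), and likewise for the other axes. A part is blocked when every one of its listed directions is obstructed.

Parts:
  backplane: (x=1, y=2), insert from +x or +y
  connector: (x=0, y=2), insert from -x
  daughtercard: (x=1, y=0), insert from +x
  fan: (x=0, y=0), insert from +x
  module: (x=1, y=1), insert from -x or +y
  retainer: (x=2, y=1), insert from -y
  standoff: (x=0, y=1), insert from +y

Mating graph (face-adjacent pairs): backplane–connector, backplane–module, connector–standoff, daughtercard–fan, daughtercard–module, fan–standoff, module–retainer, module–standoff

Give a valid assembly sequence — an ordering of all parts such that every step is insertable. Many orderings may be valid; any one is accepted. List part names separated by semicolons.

retainer; module; standoff; connector; backplane; fan; daughtercard

1. retainer@(2, 1) [-y clear] — {retainer}
2. module@(1, 1) [-x clear] — {module, retainer}
3. standoff@(0, 1) [+y clear] — {module, retainer, standoff}
4. connector@(0, 2) [-x clear] — {connector, module, retainer, standoff}
5. backplane@(1, 2) [+x clear] — {backplane, connector, module, retainer, standoff}
6. fan@(0, 0) [+x clear] — {backplane, connector, fan, module, retainer, standoff}
7. daughtercard@(1, 0) [+x clear] — {backplane, connector, daughtercard, fan, module, retainer, standoff}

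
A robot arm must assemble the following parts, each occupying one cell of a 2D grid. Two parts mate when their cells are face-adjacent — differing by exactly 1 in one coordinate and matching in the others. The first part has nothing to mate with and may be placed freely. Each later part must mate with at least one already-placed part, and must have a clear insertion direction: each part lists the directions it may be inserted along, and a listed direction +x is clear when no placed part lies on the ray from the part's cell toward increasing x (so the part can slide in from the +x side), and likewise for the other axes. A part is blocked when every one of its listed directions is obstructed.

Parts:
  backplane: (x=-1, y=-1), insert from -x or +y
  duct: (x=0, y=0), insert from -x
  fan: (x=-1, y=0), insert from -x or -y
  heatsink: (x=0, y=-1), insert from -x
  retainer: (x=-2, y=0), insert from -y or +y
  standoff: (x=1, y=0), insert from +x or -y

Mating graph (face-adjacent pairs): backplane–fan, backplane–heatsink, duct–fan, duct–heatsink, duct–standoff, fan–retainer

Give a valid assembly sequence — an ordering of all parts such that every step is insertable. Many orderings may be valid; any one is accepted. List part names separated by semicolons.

1. heatsink@(0, -1) [-x clear] — {heatsink}
2. backplane@(-1, -1) [-x clear] — {backplane, heatsink}
3. duct@(0, 0) [-x clear] — {backplane, duct, heatsink}
4. fan@(-1, 0) [-x clear] — {backplane, duct, fan, heatsink}
5. retainer@(-2, 0) [-y clear] — {backplane, duct, fan, heatsink, retainer}
6. standoff@(1, 0) [+x clear] — {backplane, duct, fan, heatsink, retainer, standoff}

heatsink; backplane; duct; fan; retainer; standoff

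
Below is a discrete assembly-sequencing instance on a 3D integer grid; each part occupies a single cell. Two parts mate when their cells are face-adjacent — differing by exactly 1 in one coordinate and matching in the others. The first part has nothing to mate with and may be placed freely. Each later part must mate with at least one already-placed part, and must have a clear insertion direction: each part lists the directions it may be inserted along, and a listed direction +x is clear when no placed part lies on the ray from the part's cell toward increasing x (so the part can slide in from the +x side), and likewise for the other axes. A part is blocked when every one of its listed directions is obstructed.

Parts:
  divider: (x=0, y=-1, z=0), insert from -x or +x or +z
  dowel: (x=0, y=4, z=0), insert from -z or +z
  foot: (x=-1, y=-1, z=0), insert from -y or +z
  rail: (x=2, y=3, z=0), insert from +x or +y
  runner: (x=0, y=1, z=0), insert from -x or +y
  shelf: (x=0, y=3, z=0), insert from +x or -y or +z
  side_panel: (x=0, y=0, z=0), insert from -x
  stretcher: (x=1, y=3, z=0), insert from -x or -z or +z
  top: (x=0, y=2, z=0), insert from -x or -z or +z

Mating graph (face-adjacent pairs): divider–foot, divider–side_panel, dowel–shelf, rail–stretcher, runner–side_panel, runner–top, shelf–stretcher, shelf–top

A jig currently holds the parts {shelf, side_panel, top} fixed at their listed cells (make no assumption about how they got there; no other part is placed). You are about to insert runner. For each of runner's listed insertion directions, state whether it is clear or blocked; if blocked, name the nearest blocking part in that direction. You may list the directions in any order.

+y: blocked by top; -x: clear

-x: ray from runner(0, 1, 0) has no placed part ⇒ clear
+y: nearest on ray is top@(0, 2, 0) ⇒ blocked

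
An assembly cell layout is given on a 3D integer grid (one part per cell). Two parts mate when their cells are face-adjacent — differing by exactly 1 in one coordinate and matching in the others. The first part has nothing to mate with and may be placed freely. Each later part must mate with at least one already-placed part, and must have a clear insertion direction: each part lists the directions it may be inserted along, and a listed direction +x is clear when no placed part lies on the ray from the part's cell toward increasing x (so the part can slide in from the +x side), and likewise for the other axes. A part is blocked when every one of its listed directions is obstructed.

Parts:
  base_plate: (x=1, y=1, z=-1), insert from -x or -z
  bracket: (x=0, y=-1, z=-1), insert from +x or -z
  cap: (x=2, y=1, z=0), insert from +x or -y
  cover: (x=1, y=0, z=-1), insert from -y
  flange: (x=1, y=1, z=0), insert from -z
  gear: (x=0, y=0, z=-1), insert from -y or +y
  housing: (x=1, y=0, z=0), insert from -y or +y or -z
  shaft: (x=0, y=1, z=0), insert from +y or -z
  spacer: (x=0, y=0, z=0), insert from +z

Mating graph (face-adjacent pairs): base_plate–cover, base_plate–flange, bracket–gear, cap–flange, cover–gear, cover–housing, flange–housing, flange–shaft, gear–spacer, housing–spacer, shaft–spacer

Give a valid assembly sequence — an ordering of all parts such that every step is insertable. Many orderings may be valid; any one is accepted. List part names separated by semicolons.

shaft; spacer; gear; housing; flange; cap; cover; base_plate; bracket

1. shaft@(0, 1, 0) [+y clear] — {shaft}
2. spacer@(0, 0, 0) [+z clear] — {shaft, spacer}
3. gear@(0, 0, -1) [-y clear] — {gear, shaft, spacer}
4. housing@(1, 0, 0) [-y clear] — {gear, housing, shaft, spacer}
5. flange@(1, 1, 0) [-z clear] — {flange, gear, housing, shaft, spacer}
6. cap@(2, 1, 0) [+x clear] — {cap, flange, gear, housing, shaft, spacer}
7. cover@(1, 0, -1) [-y clear] — {cap, cover, flange, gear, housing, shaft, spacer}
8. base_plate@(1, 1, -1) [-x clear] — {base_plate, cap, cover, flange, gear, housing, shaft, spacer}
9. bracket@(0, -1, -1) [+x clear] — {base_plate, bracket, cap, cover, flange, gear, housing, shaft, spacer}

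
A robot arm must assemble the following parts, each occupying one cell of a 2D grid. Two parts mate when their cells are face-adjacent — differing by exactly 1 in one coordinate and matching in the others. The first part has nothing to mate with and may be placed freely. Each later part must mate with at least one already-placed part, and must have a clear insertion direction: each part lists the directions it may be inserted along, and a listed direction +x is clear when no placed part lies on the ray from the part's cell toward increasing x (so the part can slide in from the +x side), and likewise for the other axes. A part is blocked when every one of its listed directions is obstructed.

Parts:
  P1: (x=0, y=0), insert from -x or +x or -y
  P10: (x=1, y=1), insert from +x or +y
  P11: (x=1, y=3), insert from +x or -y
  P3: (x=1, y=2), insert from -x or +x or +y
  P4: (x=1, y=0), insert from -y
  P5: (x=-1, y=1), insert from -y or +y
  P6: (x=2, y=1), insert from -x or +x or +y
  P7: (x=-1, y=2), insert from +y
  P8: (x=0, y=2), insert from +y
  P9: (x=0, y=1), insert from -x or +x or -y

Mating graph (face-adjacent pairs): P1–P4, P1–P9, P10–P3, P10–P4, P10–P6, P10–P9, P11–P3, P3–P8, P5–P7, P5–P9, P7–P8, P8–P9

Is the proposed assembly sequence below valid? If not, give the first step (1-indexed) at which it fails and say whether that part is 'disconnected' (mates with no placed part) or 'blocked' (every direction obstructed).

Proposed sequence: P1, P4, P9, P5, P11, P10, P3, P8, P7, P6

1. P1@(0, 0) [-x clear] — {P1}
2. P4@(1, 0) [-y clear] — {P1, P4}
3. P9@(0, 1) [-x clear] — {P1, P4, P9}
4. P5@(-1, 1) [-y clear] — {P1, P4, P5, P9}
5. P11@(1, 3) — no placed neighbour ⇒ disconnected

Invalid at step 5 (disconnected)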